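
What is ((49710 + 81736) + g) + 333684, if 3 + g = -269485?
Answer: 195642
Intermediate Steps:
g = -269488 (g = -3 - 269485 = -269488)
((49710 + 81736) + g) + 333684 = ((49710 + 81736) - 269488) + 333684 = (131446 - 269488) + 333684 = -138042 + 333684 = 195642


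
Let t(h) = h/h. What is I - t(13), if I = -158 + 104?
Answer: -55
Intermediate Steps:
I = -54
t(h) = 1
I - t(13) = -54 - 1*1 = -54 - 1 = -55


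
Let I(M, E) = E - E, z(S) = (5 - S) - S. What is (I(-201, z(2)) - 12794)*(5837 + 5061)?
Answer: -139429012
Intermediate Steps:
z(S) = 5 - 2*S
I(M, E) = 0
(I(-201, z(2)) - 12794)*(5837 + 5061) = (0 - 12794)*(5837 + 5061) = -12794*10898 = -139429012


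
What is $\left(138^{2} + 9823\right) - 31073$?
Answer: $-2206$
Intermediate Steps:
$\left(138^{2} + 9823\right) - 31073 = \left(19044 + 9823\right) - 31073 = 28867 - 31073 = -2206$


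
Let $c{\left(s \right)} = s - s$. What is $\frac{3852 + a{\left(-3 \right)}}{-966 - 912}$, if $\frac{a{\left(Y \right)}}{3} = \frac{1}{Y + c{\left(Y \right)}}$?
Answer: $- \frac{3851}{1878} \approx -2.0506$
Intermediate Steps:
$c{\left(s \right)} = 0$
$a{\left(Y \right)} = \frac{3}{Y}$ ($a{\left(Y \right)} = \frac{3}{Y + 0} = \frac{3}{Y}$)
$\frac{3852 + a{\left(-3 \right)}}{-966 - 912} = \frac{3852 + \frac{3}{-3}}{-966 - 912} = \frac{3852 + 3 \left(- \frac{1}{3}\right)}{-1878} = \left(3852 - 1\right) \left(- \frac{1}{1878}\right) = 3851 \left(- \frac{1}{1878}\right) = - \frac{3851}{1878}$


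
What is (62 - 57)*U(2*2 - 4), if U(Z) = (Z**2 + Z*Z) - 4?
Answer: -20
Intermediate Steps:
U(Z) = -4 + 2*Z**2 (U(Z) = (Z**2 + Z**2) - 4 = 2*Z**2 - 4 = -4 + 2*Z**2)
(62 - 57)*U(2*2 - 4) = (62 - 57)*(-4 + 2*(2*2 - 4)**2) = 5*(-4 + 2*(4 - 4)**2) = 5*(-4 + 2*0**2) = 5*(-4 + 2*0) = 5*(-4 + 0) = 5*(-4) = -20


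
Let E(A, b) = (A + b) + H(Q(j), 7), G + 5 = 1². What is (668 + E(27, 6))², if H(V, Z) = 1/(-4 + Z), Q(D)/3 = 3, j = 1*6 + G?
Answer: 4426816/9 ≈ 4.9187e+5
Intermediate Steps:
G = -4 (G = -5 + 1² = -5 + 1 = -4)
j = 2 (j = 1*6 - 4 = 6 - 4 = 2)
Q(D) = 9 (Q(D) = 3*3 = 9)
E(A, b) = ⅓ + A + b (E(A, b) = (A + b) + 1/(-4 + 7) = (A + b) + 1/3 = (A + b) + ⅓ = ⅓ + A + b)
(668 + E(27, 6))² = (668 + (⅓ + 27 + 6))² = (668 + 100/3)² = (2104/3)² = 4426816/9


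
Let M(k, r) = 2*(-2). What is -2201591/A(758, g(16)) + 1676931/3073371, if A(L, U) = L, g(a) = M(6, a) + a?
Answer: -2255011606521/776538406 ≈ -2903.9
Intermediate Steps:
M(k, r) = -4
g(a) = -4 + a
-2201591/A(758, g(16)) + 1676931/3073371 = -2201591/758 + 1676931/3073371 = -2201591*1/758 + 1676931*(1/3073371) = -2201591/758 + 558977/1024457 = -2255011606521/776538406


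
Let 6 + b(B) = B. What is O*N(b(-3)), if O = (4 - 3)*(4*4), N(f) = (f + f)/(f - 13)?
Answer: 144/11 ≈ 13.091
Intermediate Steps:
b(B) = -6 + B
N(f) = 2*f/(-13 + f) (N(f) = (2*f)/(-13 + f) = 2*f/(-13 + f))
O = 16 (O = 1*16 = 16)
O*N(b(-3)) = 16*(2*(-6 - 3)/(-13 + (-6 - 3))) = 16*(2*(-9)/(-13 - 9)) = 16*(2*(-9)/(-22)) = 16*(2*(-9)*(-1/22)) = 16*(9/11) = 144/11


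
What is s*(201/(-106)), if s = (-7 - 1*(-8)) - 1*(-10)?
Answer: -2211/106 ≈ -20.858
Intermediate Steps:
s = 11 (s = (-7 + 8) + 10 = 1 + 10 = 11)
s*(201/(-106)) = 11*(201/(-106)) = 11*(201*(-1/106)) = 11*(-201/106) = -2211/106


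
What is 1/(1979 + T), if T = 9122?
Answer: 1/11101 ≈ 9.0082e-5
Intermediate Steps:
1/(1979 + T) = 1/(1979 + 9122) = 1/11101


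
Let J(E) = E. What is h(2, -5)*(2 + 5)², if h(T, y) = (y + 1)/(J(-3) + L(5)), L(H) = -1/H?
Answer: 245/4 ≈ 61.250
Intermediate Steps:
h(T, y) = -5/16 - 5*y/16 (h(T, y) = (y + 1)/(-3 - 1/5) = (1 + y)/(-3 - 1*⅕) = (1 + y)/(-3 - ⅕) = (1 + y)/(-16/5) = (1 + y)*(-5/16) = -5/16 - 5*y/16)
h(2, -5)*(2 + 5)² = (-5/16 - 5/16*(-5))*(2 + 5)² = (-5/16 + 25/16)*7² = (5/4)*49 = 245/4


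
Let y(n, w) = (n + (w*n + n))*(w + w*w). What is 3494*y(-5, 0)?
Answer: 0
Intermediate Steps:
y(n, w) = (w + w**2)*(2*n + n*w) (y(n, w) = (n + (n*w + n))*(w + w**2) = (n + (n + n*w))*(w + w**2) = (2*n + n*w)*(w + w**2) = (w + w**2)*(2*n + n*w))
3494*y(-5, 0) = 3494*(-5*0*(2 + 0**2 + 3*0)) = 3494*(-5*0*(2 + 0 + 0)) = 3494*(-5*0*2) = 3494*0 = 0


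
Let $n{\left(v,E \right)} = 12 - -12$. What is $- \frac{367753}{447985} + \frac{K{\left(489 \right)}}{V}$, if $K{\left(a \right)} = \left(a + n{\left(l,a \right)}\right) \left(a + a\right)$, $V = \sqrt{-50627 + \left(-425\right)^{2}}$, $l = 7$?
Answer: $- \frac{367753}{447985} + \frac{13203 \sqrt{129998}}{3421} \approx 1390.7$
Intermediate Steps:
$n{\left(v,E \right)} = 24$ ($n{\left(v,E \right)} = 12 + 12 = 24$)
$V = \sqrt{129998}$ ($V = \sqrt{-50627 + 180625} = \sqrt{129998} \approx 360.55$)
$K{\left(a \right)} = 2 a \left(24 + a\right)$ ($K{\left(a \right)} = \left(a + 24\right) \left(a + a\right) = \left(24 + a\right) 2 a = 2 a \left(24 + a\right)$)
$- \frac{367753}{447985} + \frac{K{\left(489 \right)}}{V} = - \frac{367753}{447985} + \frac{2 \cdot 489 \left(24 + 489\right)}{\sqrt{129998}} = \left(-367753\right) \frac{1}{447985} + 2 \cdot 489 \cdot 513 \frac{\sqrt{129998}}{129998} = - \frac{367753}{447985} + 501714 \frac{\sqrt{129998}}{129998} = - \frac{367753}{447985} + \frac{13203 \sqrt{129998}}{3421}$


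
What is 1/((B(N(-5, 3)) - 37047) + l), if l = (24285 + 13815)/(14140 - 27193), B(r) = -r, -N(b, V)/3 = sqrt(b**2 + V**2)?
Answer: -701399461147/25986787337467303 - 56793603*sqrt(34)/25986787337467303 ≈ -2.7003e-5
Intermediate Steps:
N(b, V) = -3*sqrt(V**2 + b**2) (N(b, V) = -3*sqrt(b**2 + V**2) = -3*sqrt(V**2 + b**2))
l = -12700/4351 (l = 38100/(-13053) = 38100*(-1/13053) = -12700/4351 ≈ -2.9189)
1/((B(N(-5, 3)) - 37047) + l) = 1/((-(-3)*sqrt(3**2 + (-5)**2) - 37047) - 12700/4351) = 1/((-(-3)*sqrt(9 + 25) - 37047) - 12700/4351) = 1/((-(-3)*sqrt(34) - 37047) - 12700/4351) = 1/((3*sqrt(34) - 37047) - 12700/4351) = 1/((-37047 + 3*sqrt(34)) - 12700/4351) = 1/(-161204197/4351 + 3*sqrt(34))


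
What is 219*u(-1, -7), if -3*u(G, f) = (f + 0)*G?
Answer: -511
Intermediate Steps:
u(G, f) = -G*f/3 (u(G, f) = -(f + 0)*G/3 = -f*G/3 = -G*f/3)
219*u(-1, -7) = 219*(-⅓*(-1)*(-7)) = 219*(-7/3) = -511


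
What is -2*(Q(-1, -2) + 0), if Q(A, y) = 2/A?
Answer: 4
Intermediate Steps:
-2*(Q(-1, -2) + 0) = -2*(2/(-1) + 0) = -2*(2*(-1) + 0) = -2*(-2 + 0) = -2*(-2) = 4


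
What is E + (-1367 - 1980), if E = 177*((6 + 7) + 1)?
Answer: -869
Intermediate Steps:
E = 2478 (E = 177*(13 + 1) = 177*14 = 2478)
E + (-1367 - 1980) = 2478 + (-1367 - 1980) = 2478 - 3347 = -869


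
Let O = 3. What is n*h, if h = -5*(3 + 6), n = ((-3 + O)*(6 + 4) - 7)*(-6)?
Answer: -1890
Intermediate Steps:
n = 42 (n = ((-3 + 3)*(6 + 4) - 7)*(-6) = (0*10 - 7)*(-6) = (0 - 7)*(-6) = -7*(-6) = 42)
h = -45 (h = -5*9 = -45)
n*h = 42*(-45) = -1890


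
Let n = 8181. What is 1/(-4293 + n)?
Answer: 1/3888 ≈ 0.00025720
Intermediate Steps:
1/(-4293 + n) = 1/(-4293 + 8181) = 1/3888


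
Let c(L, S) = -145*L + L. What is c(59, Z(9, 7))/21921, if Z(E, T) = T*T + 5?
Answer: -2832/7307 ≈ -0.38757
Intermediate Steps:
Z(E, T) = 5 + T² (Z(E, T) = T² + 5 = 5 + T²)
c(L, S) = -144*L
c(59, Z(9, 7))/21921 = -144*59/21921 = -8496*1/21921 = -2832/7307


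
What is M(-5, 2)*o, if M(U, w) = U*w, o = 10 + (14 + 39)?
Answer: -630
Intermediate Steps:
o = 63 (o = 10 + 53 = 63)
M(-5, 2)*o = -5*2*63 = -10*63 = -630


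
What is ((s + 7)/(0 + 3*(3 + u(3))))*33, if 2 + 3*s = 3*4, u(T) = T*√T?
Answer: -341/18 + 341*√3/18 ≈ 13.868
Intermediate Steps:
u(T) = T^(3/2)
s = 10/3 (s = -⅔ + (3*4)/3 = -⅔ + (⅓)*12 = -⅔ + 4 = 10/3 ≈ 3.3333)
((s + 7)/(0 + 3*(3 + u(3))))*33 = ((10/3 + 7)/(0 + 3*(3 + 3^(3/2))))*33 = (31/(3*(0 + 3*(3 + 3*√3))))*33 = (31/(3*(0 + (9 + 9*√3))))*33 = (31/(3*(9 + 9*√3)))*33 = 341/(9 + 9*√3)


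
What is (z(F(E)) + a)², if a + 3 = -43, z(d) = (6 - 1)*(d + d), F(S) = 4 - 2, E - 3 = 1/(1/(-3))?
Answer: 676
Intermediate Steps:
E = 0 (E = 3 + 1/(1/(-3)) = 3 + 1/(-⅓) = 3 - 3 = 0)
F(S) = 2
z(d) = 10*d (z(d) = 5*(2*d) = 10*d)
a = -46 (a = -3 - 43 = -46)
(z(F(E)) + a)² = (10*2 - 46)² = (20 - 46)² = (-26)² = 676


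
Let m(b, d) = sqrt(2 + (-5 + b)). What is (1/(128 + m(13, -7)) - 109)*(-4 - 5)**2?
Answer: -24092613/2729 - 27*sqrt(10)/5458 ≈ -8828.4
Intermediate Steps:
m(b, d) = sqrt(-3 + b)
(1/(128 + m(13, -7)) - 109)*(-4 - 5)**2 = (1/(128 + sqrt(-3 + 13)) - 109)*(-4 - 5)**2 = (1/(128 + sqrt(10)) - 109)*(-9)**2 = (-109 + 1/(128 + sqrt(10)))*81 = -8829 + 81/(128 + sqrt(10))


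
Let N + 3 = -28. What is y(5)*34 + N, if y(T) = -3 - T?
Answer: -303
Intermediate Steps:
N = -31 (N = -3 - 28 = -31)
y(5)*34 + N = (-3 - 1*5)*34 - 31 = (-3 - 5)*34 - 31 = -8*34 - 31 = -272 - 31 = -303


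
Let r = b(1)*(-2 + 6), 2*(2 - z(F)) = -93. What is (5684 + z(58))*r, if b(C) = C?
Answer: 22930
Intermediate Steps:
z(F) = 97/2 (z(F) = 2 - 1/2*(-93) = 2 + 93/2 = 97/2)
r = 4 (r = 1*(-2 + 6) = 1*4 = 4)
(5684 + z(58))*r = (5684 + 97/2)*4 = (11465/2)*4 = 22930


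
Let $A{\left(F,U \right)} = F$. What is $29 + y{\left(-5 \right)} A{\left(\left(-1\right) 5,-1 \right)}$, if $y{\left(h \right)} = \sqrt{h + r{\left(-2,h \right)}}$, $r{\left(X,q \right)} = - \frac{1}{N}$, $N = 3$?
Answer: $29 - \frac{20 i \sqrt{3}}{3} \approx 29.0 - 11.547 i$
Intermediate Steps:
$r{\left(X,q \right)} = - \frac{1}{3}$
$y{\left(h \right)} = \sqrt{- \frac{1}{3} + h}$ ($y{\left(h \right)} = \sqrt{h - \frac{1}{3}} = \sqrt{- \frac{1}{3} + h}$)
$29 + y{\left(-5 \right)} A{\left(\left(-1\right) 5,-1 \right)} = 29 + \frac{\sqrt{-3 + 9 \left(-5\right)}}{3} \left(\left(-1\right) 5\right) = 29 + \frac{\sqrt{-3 - 45}}{3} \left(-5\right) = 29 + \frac{\sqrt{-48}}{3} \left(-5\right) = 29 + \frac{4 i \sqrt{3}}{3} \left(-5\right) = 29 - \frac{20 i \sqrt{3}}{3}$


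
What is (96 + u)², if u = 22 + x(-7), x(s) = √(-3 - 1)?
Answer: 13920 + 472*I ≈ 13920.0 + 472.0*I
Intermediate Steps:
x(s) = 2*I (x(s) = √(-4) = 2*I)
u = 22 + 2*I ≈ 22.0 + 2.0*I
(96 + u)² = (96 + (22 + 2*I))² = (118 + 2*I)²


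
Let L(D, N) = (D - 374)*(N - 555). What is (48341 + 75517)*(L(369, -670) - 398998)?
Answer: -48660464034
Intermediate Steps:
L(D, N) = (-555 + N)*(-374 + D) (L(D, N) = (-374 + D)*(-555 + N) = (-555 + N)*(-374 + D))
(48341 + 75517)*(L(369, -670) - 398998) = (48341 + 75517)*((207570 - 555*369 - 374*(-670) + 369*(-670)) - 398998) = 123858*((207570 - 204795 + 250580 - 247230) - 398998) = 123858*(6125 - 398998) = 123858*(-392873) = -48660464034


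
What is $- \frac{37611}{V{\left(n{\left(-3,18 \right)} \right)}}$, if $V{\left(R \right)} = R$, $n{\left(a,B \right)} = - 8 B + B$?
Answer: $\frac{597}{2} \approx 298.5$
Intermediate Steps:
$n{\left(a,B \right)} = - 7 B$
$- \frac{37611}{V{\left(n{\left(-3,18 \right)} \right)}} = - \frac{37611}{\left(-7\right) 18} = - \frac{37611}{-126} = \left(-37611\right) \left(- \frac{1}{126}\right) = \frac{597}{2}$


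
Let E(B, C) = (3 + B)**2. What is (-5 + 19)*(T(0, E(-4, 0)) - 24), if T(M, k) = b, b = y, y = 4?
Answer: -280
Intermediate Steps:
b = 4
T(M, k) = 4
(-5 + 19)*(T(0, E(-4, 0)) - 24) = (-5 + 19)*(4 - 24) = 14*(-20) = -280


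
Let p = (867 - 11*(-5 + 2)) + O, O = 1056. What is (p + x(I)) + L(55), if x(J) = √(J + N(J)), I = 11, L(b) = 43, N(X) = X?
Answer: 1999 + √22 ≈ 2003.7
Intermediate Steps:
p = 1956 (p = (867 - 11*(-5 + 2)) + 1056 = (867 - 11*(-3)) + 1056 = (867 + 33) + 1056 = 900 + 1056 = 1956)
x(J) = √2*√J (x(J) = √(J + J) = √(2*J) = √2*√J)
(p + x(I)) + L(55) = (1956 + √2*√11) + 43 = (1956 + √22) + 43 = 1999 + √22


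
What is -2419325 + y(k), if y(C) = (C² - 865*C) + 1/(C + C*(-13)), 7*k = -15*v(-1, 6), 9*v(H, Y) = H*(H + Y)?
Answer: -106737585587/44100 ≈ -2.4204e+6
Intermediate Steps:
v(H, Y) = H*(H + Y)/9 (v(H, Y) = (H*(H + Y))/9 = H*(H + Y)/9)
k = 25/21 (k = (-5*(-1)*(-1 + 6)/3)/7 = (-5*(-1)*5/3)/7 = (-15*(-5/9))/7 = (⅐)*(25/3) = 25/21 ≈ 1.1905)
y(C) = C² - 865*C - 1/(12*C) (y(C) = (C² - 865*C) + 1/(C - 13*C) = (C² - 865*C) + 1/(-12*C) = (C² - 865*C) - 1/(12*C) = C² - 865*C - 1/(12*C))
-2419325 + y(k) = -2419325 + ((25/21)² - 865*25/21 - 1/(12*25/21)) = -2419325 + (625/441 - 21625/21 - 1/12*21/25) = -2419325 + (625/441 - 21625/21 - 7/100) = -2419325 - 45353087/44100 = -106737585587/44100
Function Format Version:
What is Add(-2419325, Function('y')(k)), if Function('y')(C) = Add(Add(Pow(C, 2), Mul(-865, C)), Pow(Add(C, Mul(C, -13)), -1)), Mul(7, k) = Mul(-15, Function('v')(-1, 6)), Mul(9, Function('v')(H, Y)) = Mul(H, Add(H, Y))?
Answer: Rational(-106737585587, 44100) ≈ -2.4204e+6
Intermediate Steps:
Function('v')(H, Y) = Mul(Rational(1, 9), H, Add(H, Y)) (Function('v')(H, Y) = Mul(Rational(1, 9), Mul(H, Add(H, Y))) = Mul(Rational(1, 9), H, Add(H, Y)))
k = Rational(25, 21) (k = Mul(Rational(1, 7), Mul(-15, Mul(Rational(1, 9), -1, Add(-1, 6)))) = Mul(Rational(1, 7), Mul(-15, Mul(Rational(1, 9), -1, 5))) = Mul(Rational(1, 7), Mul(-15, Rational(-5, 9))) = Mul(Rational(1, 7), Rational(25, 3)) = Rational(25, 21) ≈ 1.1905)
Function('y')(C) = Add(Pow(C, 2), Mul(-865, C), Mul(Rational(-1, 12), Pow(C, -1))) (Function('y')(C) = Add(Add(Pow(C, 2), Mul(-865, C)), Pow(Add(C, Mul(-13, C)), -1)) = Add(Add(Pow(C, 2), Mul(-865, C)), Pow(Mul(-12, C), -1)) = Add(Add(Pow(C, 2), Mul(-865, C)), Mul(Rational(-1, 12), Pow(C, -1))) = Add(Pow(C, 2), Mul(-865, C), Mul(Rational(-1, 12), Pow(C, -1))))
Add(-2419325, Function('y')(k)) = Add(-2419325, Add(Pow(Rational(25, 21), 2), Mul(-865, Rational(25, 21)), Mul(Rational(-1, 12), Pow(Rational(25, 21), -1)))) = Add(-2419325, Add(Rational(625, 441), Rational(-21625, 21), Mul(Rational(-1, 12), Rational(21, 25)))) = Add(-2419325, Add(Rational(625, 441), Rational(-21625, 21), Rational(-7, 100))) = Add(-2419325, Rational(-45353087, 44100)) = Rational(-106737585587, 44100)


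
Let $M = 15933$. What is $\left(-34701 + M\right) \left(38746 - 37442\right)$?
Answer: $-24473472$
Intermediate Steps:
$\left(-34701 + M\right) \left(38746 - 37442\right) = \left(-34701 + 15933\right) \left(38746 - 37442\right) = \left(-18768\right) 1304 = -24473472$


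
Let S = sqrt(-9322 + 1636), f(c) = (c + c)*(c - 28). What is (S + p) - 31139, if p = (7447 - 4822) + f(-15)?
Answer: -27224 + 3*I*sqrt(854) ≈ -27224.0 + 87.67*I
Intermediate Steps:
f(c) = 2*c*(-28 + c) (f(c) = (2*c)*(-28 + c) = 2*c*(-28 + c))
S = 3*I*sqrt(854) (S = sqrt(-7686) = 3*I*sqrt(854) ≈ 87.67*I)
p = 3915 (p = (7447 - 4822) + 2*(-15)*(-28 - 15) = 2625 + 2*(-15)*(-43) = 2625 + 1290 = 3915)
(S + p) - 31139 = (3*I*sqrt(854) + 3915) - 31139 = (3915 + 3*I*sqrt(854)) - 31139 = -27224 + 3*I*sqrt(854)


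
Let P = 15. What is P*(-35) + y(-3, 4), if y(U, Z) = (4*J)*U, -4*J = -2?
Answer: -531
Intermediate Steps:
J = ½ (J = -¼*(-2) = ½ ≈ 0.50000)
y(U, Z) = 2*U (y(U, Z) = (4*(½))*U = 2*U)
P*(-35) + y(-3, 4) = 15*(-35) + 2*(-3) = -525 - 6 = -531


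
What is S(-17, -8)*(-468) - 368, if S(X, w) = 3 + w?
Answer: 1972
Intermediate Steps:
S(-17, -8)*(-468) - 368 = (3 - 8)*(-468) - 368 = -5*(-468) - 368 = 2340 - 368 = 1972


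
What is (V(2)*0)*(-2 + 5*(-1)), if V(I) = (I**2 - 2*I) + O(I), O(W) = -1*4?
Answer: 0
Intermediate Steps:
O(W) = -4
V(I) = -4 + I**2 - 2*I (V(I) = (I**2 - 2*I) - 4 = -4 + I**2 - 2*I)
(V(2)*0)*(-2 + 5*(-1)) = ((-4 + 2**2 - 2*2)*0)*(-2 + 5*(-1)) = ((-4 + 4 - 4)*0)*(-2 - 5) = -4*0*(-7) = 0*(-7) = 0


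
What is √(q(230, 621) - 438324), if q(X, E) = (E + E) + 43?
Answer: I*√437039 ≈ 661.09*I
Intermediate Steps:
q(X, E) = 43 + 2*E (q(X, E) = 2*E + 43 = 43 + 2*E)
√(q(230, 621) - 438324) = √((43 + 2*621) - 438324) = √((43 + 1242) - 438324) = √(1285 - 438324) = √(-437039) = I*√437039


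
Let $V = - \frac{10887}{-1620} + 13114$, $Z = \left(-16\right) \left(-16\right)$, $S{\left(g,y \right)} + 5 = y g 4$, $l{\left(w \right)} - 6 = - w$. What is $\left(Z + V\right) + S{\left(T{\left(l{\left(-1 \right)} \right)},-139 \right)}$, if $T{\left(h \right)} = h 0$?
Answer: $\frac{7220729}{540} \approx 13372.0$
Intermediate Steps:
$l{\left(w \right)} = 6 - w$
$T{\left(h \right)} = 0$
$S{\left(g,y \right)} = -5 + 4 g y$ ($S{\left(g,y \right)} = -5 + y g 4 = -5 + g y 4 = -5 + 4 g y$)
$Z = 256$
$V = \frac{7085189}{540}$ ($V = \left(-10887\right) \left(- \frac{1}{1620}\right) + 13114 = \frac{3629}{540} + 13114 = \frac{7085189}{540} \approx 13121.0$)
$\left(Z + V\right) + S{\left(T{\left(l{\left(-1 \right)} \right)},-139 \right)} = \left(256 + \frac{7085189}{540}\right) - \left(5 + 0 \left(-139\right)\right) = \frac{7223429}{540} + \left(-5 + 0\right) = \frac{7223429}{540} - 5 = \frac{7220729}{540}$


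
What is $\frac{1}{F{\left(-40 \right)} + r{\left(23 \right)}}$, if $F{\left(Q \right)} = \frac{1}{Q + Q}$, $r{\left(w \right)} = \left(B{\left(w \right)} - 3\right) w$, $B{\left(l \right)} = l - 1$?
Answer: $\frac{80}{34959} \approx 0.0022884$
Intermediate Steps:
$B{\left(l \right)} = -1 + l$
$r{\left(w \right)} = w \left(-4 + w\right)$ ($r{\left(w \right)} = \left(\left(-1 + w\right) - 3\right) w = \left(-4 + w\right) w = w \left(-4 + w\right)$)
$F{\left(Q \right)} = \frac{1}{2 Q}$
$\frac{1}{F{\left(-40 \right)} + r{\left(23 \right)}} = \frac{1}{\frac{1}{2 \left(-40\right)} + 23 \left(-4 + 23\right)} = \frac{1}{\frac{1}{2} \left(- \frac{1}{40}\right) + 23 \cdot 19} = \frac{1}{- \frac{1}{80} + 437} = \frac{1}{\frac{34959}{80}} = \frac{80}{34959}$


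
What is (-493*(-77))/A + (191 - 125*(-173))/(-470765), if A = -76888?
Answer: -2792585539/5170882760 ≈ -0.54006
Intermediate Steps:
(-493*(-77))/A + (191 - 125*(-173))/(-470765) = -493*(-77)/(-76888) + (191 - 125*(-173))/(-470765) = 37961*(-1/76888) + (191 + 21625)*(-1/470765) = -5423/10984 + 21816*(-1/470765) = -5423/10984 - 21816/470765 = -2792585539/5170882760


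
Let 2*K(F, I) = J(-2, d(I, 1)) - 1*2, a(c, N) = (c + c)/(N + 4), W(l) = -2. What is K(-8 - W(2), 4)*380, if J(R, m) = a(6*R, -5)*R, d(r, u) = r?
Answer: -9500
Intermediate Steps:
a(c, N) = 2*c/(4 + N) (a(c, N) = (2*c)/(4 + N) = 2*c/(4 + N))
J(R, m) = -12*R**2 (J(R, m) = (2*(6*R)/(4 - 5))*R = (2*(6*R)/(-1))*R = (2*(6*R)*(-1))*R = (-12*R)*R = -12*R**2)
K(F, I) = -25 (K(F, I) = (-12*(-2)**2 - 1*2)/2 = (-12*4 - 2)/2 = (-48 - 2)/2 = (1/2)*(-50) = -25)
K(-8 - W(2), 4)*380 = -25*380 = -9500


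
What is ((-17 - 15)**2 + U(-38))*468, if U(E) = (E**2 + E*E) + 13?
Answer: 1836900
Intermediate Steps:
U(E) = 13 + 2*E**2 (U(E) = (E**2 + E**2) + 13 = 2*E**2 + 13 = 13 + 2*E**2)
((-17 - 15)**2 + U(-38))*468 = ((-17 - 15)**2 + (13 + 2*(-38)**2))*468 = ((-32)**2 + (13 + 2*1444))*468 = (1024 + (13 + 2888))*468 = (1024 + 2901)*468 = 3925*468 = 1836900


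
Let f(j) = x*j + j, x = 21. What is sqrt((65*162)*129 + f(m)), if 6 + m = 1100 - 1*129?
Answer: 20*sqrt(3449) ≈ 1174.6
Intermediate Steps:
m = 965 (m = -6 + (1100 - 1*129) = -6 + (1100 - 129) = -6 + 971 = 965)
f(j) = 22*j (f(j) = 21*j + j = 22*j)
sqrt((65*162)*129 + f(m)) = sqrt((65*162)*129 + 22*965) = sqrt(10530*129 + 21230) = sqrt(1358370 + 21230) = sqrt(1379600) = 20*sqrt(3449)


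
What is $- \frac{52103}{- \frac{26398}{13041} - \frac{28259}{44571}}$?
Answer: $\frac{10094963388111}{515036959} \approx 19600.0$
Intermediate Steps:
$- \frac{52103}{- \frac{26398}{13041} - \frac{28259}{44571}} = - \frac{52103}{- \frac{515036959}{193750137}} = \left(-52103\right) \left(- \frac{193750137}{515036959}\right) = \frac{10094963388111}{515036959}$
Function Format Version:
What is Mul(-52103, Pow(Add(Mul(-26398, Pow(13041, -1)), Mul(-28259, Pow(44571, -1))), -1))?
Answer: Rational(10094963388111, 515036959) ≈ 19600.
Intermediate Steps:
Mul(-52103, Pow(Add(Mul(-26398, Pow(13041, -1)), Mul(-28259, Pow(44571, -1))), -1)) = Mul(-52103, Pow(Add(Mul(-26398, Rational(1, 13041)), Mul(-28259, Rational(1, 44571))), -1)) = Mul(-52103, Pow(Add(Rational(-26398, 13041), Rational(-28259, 44571)), -1)) = Mul(-52103, Pow(Rational(-515036959, 193750137), -1)) = Mul(-52103, Rational(-193750137, 515036959)) = Rational(10094963388111, 515036959)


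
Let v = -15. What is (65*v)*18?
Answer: -17550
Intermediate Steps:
(65*v)*18 = (65*(-15))*18 = -975*18 = -17550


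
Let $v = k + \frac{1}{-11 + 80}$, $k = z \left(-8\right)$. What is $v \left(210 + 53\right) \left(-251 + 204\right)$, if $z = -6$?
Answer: $- \frac{40951993}{69} \approx -5.9351 \cdot 10^{5}$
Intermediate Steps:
$k = 48$ ($k = \left(-6\right) \left(-8\right) = 48$)
$v = \frac{3313}{69}$ ($v = 48 + \frac{1}{-11 + 80} = 48 + \frac{1}{69} = \frac{3313}{69} \approx 48.014$)
$v \left(210 + 53\right) \left(-251 + 204\right) = \frac{3313 \left(210 + 53\right) \left(-251 + 204\right)}{69} = \frac{3313 \cdot 263 \left(-47\right)}{69} = \frac{3313}{69} \left(-12361\right) = - \frac{40951993}{69}$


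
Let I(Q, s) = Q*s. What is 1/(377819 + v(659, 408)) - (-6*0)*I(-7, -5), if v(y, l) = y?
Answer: 1/378478 ≈ 2.6422e-6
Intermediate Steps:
1/(377819 + v(659, 408)) - (-6*0)*I(-7, -5) = 1/(377819 + 659) - (-6*0)*(-7*(-5)) = 1/378478 - 0*35 = 1/378478 - 1*0 = 1/378478 + 0 = 1/378478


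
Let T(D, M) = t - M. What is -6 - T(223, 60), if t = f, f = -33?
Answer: 87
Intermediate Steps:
t = -33
T(D, M) = -33 - M
-6 - T(223, 60) = -6 - (-33 - 1*60) = -6 - (-33 - 60) = -6 - 1*(-93) = -6 + 93 = 87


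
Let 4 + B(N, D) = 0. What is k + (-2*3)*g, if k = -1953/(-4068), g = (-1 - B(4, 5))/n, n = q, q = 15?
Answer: -1627/2260 ≈ -0.71991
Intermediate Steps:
B(N, D) = -4 (B(N, D) = -4 + 0 = -4)
n = 15
g = ⅕ (g = (-1 - 1*(-4))/15 = (-1 + 4)*(1/15) = 3*(1/15) = ⅕ ≈ 0.20000)
k = 217/452 (k = -1953*(-1/4068) = 217/452 ≈ 0.48009)
k + (-2*3)*g = 217/452 - 2*3*(⅕) = 217/452 - 6*⅕ = 217/452 - 6/5 = -1627/2260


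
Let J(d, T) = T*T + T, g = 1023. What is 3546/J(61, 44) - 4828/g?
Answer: -29959/10230 ≈ -2.9285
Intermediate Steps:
J(d, T) = T + T² (J(d, T) = T² + T = T + T²)
3546/J(61, 44) - 4828/g = 3546/((44*(1 + 44))) - 4828/1023 = 3546/((44*45)) - 4828*1/1023 = 3546/1980 - 4828/1023 = 3546*(1/1980) - 4828/1023 = 197/110 - 4828/1023 = -29959/10230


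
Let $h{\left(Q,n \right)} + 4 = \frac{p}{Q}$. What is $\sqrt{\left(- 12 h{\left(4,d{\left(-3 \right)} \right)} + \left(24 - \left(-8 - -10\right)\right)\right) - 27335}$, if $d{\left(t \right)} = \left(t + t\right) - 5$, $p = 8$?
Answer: $i \sqrt{27289} \approx 165.19 i$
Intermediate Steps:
$d{\left(t \right)} = -5 + 2 t$ ($d{\left(t \right)} = 2 t - 5 = -5 + 2 t$)
$h{\left(Q,n \right)} = -4 + \frac{8}{Q}$
$\sqrt{\left(- 12 h{\left(4,d{\left(-3 \right)} \right)} + \left(24 - \left(-8 - -10\right)\right)\right) - 27335} = \sqrt{\left(- 12 \left(-4 + \frac{8}{4}\right) + \left(24 - \left(-8 - -10\right)\right)\right) - 27335} = \sqrt{\left(- 12 \left(-4 + 8 \cdot \frac{1}{4}\right) + \left(24 - \left(-8 + 10\right)\right)\right) - 27335} = \sqrt{\left(- 12 \left(-4 + 2\right) + \left(24 - 2\right)\right) - 27335} = \sqrt{\left(\left(-12\right) \left(-2\right) + \left(24 - 2\right)\right) - 27335} = \sqrt{\left(24 + 22\right) - 27335} = \sqrt{46 - 27335} = \sqrt{-27289} = i \sqrt{27289}$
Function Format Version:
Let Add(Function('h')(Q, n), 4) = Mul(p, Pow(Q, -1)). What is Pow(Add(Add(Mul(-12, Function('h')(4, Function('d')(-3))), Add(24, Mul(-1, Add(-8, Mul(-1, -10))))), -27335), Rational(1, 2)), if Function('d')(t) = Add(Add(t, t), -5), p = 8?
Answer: Mul(I, Pow(27289, Rational(1, 2))) ≈ Mul(165.19, I)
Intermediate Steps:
Function('d')(t) = Add(-5, Mul(2, t)) (Function('d')(t) = Add(Mul(2, t), -5) = Add(-5, Mul(2, t)))
Function('h')(Q, n) = Add(-4, Mul(8, Pow(Q, -1)))
Pow(Add(Add(Mul(-12, Function('h')(4, Function('d')(-3))), Add(24, Mul(-1, Add(-8, Mul(-1, -10))))), -27335), Rational(1, 2)) = Pow(Add(Add(Mul(-12, Add(-4, Mul(8, Pow(4, -1)))), Add(24, Mul(-1, Add(-8, Mul(-1, -10))))), -27335), Rational(1, 2)) = Pow(Add(Add(Mul(-12, Add(-4, Mul(8, Rational(1, 4)))), Add(24, Mul(-1, Add(-8, 10)))), -27335), Rational(1, 2)) = Pow(Add(Add(Mul(-12, Add(-4, 2)), Add(24, Mul(-1, 2))), -27335), Rational(1, 2)) = Pow(Add(Add(Mul(-12, -2), Add(24, -2)), -27335), Rational(1, 2)) = Pow(Add(Add(24, 22), -27335), Rational(1, 2)) = Pow(Add(46, -27335), Rational(1, 2)) = Pow(-27289, Rational(1, 2)) = Mul(I, Pow(27289, Rational(1, 2)))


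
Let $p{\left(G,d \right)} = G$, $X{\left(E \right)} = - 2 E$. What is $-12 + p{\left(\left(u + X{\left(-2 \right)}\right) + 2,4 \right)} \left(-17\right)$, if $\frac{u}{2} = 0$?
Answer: $-114$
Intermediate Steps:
$u = 0$ ($u = 2 \cdot 0 = 0$)
$-12 + p{\left(\left(u + X{\left(-2 \right)}\right) + 2,4 \right)} \left(-17\right) = -12 + \left(\left(0 - -4\right) + 2\right) \left(-17\right) = -12 + \left(\left(0 + 4\right) + 2\right) \left(-17\right) = -12 + \left(4 + 2\right) \left(-17\right) = -12 + 6 \left(-17\right) = -12 - 102 = -114$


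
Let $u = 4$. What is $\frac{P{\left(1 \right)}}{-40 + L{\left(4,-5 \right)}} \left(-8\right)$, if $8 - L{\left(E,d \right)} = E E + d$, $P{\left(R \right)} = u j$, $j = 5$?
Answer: $\frac{160}{43} \approx 3.7209$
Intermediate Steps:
$P{\left(R \right)} = 20$ ($P{\left(R \right)} = 4 \cdot 5 = 20$)
$L{\left(E,d \right)} = 8 - d - E^{2}$ ($L{\left(E,d \right)} = 8 - \left(E E + d\right) = 8 - \left(E^{2} + d\right) = 8 - \left(d + E^{2}\right) = 8 - d - E^{2}$)
$\frac{P{\left(1 \right)}}{-40 + L{\left(4,-5 \right)}} \left(-8\right) = \frac{1}{-40 - 3} \cdot 20 \left(-8\right) = \frac{1}{-43} \cdot 20 \left(-8\right) = \left(- \frac{1}{43}\right) 20 \left(-8\right) = \left(- \frac{20}{43}\right) \left(-8\right) = \frac{160}{43}$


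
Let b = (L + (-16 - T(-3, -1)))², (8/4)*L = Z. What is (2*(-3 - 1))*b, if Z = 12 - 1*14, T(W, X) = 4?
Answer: -3528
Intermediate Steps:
Z = -2 (Z = 12 - 14 = -2)
L = -1 (L = (½)*(-2) = -1)
b = 441 (b = (-1 + (-16 - 1*4))² = (-1 + (-16 - 4))² = (-1 - 20)² = (-21)² = 441)
(2*(-3 - 1))*b = (2*(-3 - 1))*441 = (2*(-4))*441 = -8*441 = -3528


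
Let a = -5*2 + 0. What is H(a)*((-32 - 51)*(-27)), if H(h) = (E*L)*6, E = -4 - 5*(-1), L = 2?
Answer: 26892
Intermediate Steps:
a = -10 (a = -10 + 0 = -10)
E = 1 (E = -4 + 5 = 1)
H(h) = 12 (H(h) = (1*2)*6 = 2*6 = 12)
H(a)*((-32 - 51)*(-27)) = 12*((-32 - 51)*(-27)) = 12*(-83*(-27)) = 12*2241 = 26892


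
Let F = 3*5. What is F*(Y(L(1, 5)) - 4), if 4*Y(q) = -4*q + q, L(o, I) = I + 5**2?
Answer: -795/2 ≈ -397.50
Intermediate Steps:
L(o, I) = 25 + I (L(o, I) = I + 25 = 25 + I)
Y(q) = -3*q/4 (Y(q) = (-4*q + q)/4 = (-3*q)/4 = -3*q/4)
F = 15
F*(Y(L(1, 5)) - 4) = 15*(-3*(25 + 5)/4 - 4) = 15*(-3/4*30 - 4) = 15*(-45/2 - 4) = 15*(-53/2) = -795/2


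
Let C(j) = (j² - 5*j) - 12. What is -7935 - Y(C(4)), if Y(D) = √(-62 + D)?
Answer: -7935 - I*√78 ≈ -7935.0 - 8.8318*I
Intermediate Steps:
C(j) = -12 + j² - 5*j
-7935 - Y(C(4)) = -7935 - √(-62 + (-12 + 4² - 5*4)) = -7935 - √(-62 + (-12 + 16 - 20)) = -7935 - √(-62 - 16) = -7935 - √(-78) = -7935 - I*√78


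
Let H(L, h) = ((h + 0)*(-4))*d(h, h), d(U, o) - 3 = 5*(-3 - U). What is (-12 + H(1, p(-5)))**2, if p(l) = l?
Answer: 61504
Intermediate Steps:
d(U, o) = -12 - 5*U (d(U, o) = 3 + 5*(-3 - U) = 3 + (-15 - 5*U) = -12 - 5*U)
H(L, h) = -4*h*(-12 - 5*h) (H(L, h) = ((h + 0)*(-4))*(-12 - 5*h) = (h*(-4))*(-12 - 5*h) = (-4*h)*(-12 - 5*h) = -4*h*(-12 - 5*h))
(-12 + H(1, p(-5)))**2 = (-12 + 4*(-5)*(12 + 5*(-5)))**2 = (-12 + 4*(-5)*(12 - 25))**2 = (-12 + 4*(-5)*(-13))**2 = (-12 + 260)**2 = 248**2 = 61504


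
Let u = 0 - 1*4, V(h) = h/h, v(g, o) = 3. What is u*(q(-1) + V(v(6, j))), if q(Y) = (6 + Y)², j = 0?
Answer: -104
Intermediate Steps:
V(h) = 1
u = -4 (u = 0 - 4 = -4)
u*(q(-1) + V(v(6, j))) = -4*((6 - 1)² + 1) = -4*(5² + 1) = -4*(25 + 1) = -4*26 = -104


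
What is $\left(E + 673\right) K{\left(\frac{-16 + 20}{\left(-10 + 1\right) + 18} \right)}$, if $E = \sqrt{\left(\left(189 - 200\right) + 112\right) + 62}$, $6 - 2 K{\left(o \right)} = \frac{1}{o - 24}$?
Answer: $\frac{862113}{424} + \frac{1281 \sqrt{163}}{424} \approx 2071.9$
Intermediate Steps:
$K{\left(o \right)} = 3 - \frac{1}{2 \left(-24 + o\right)}$ ($K{\left(o \right)} = 3 - \frac{1}{2 \left(o - 24\right)} = 3 - \frac{1}{2 \left(-24 + o\right)}$)
$E = \sqrt{163}$ ($E = \sqrt{\left(-11 + 112\right) + 62} = \sqrt{101 + 62} = \sqrt{163} \approx 12.767$)
$\left(E + 673\right) K{\left(\frac{-16 + 20}{\left(-10 + 1\right) + 18} \right)} = \left(\sqrt{163} + 673\right) \frac{-145 + 6 \frac{-16 + 20}{\left(-10 + 1\right) + 18}}{2 \left(-24 + \frac{-16 + 20}{\left(-10 + 1\right) + 18}\right)} = \left(673 + \sqrt{163}\right) \frac{-145 + 6 \frac{4}{-9 + 18}}{2 \left(-24 + \frac{4}{-9 + 18}\right)} = \left(673 + \sqrt{163}\right) \frac{-145 + 6 \cdot \frac{4}{9}}{2 \left(-24 + \frac{4}{9}\right)} = \left(673 + \sqrt{163}\right) \frac{-145 + \frac{8}{3}}{2 \left(- \frac{212}{9}\right)} = \left(673 + \sqrt{163}\right) \frac{1}{2} \left(- \frac{9}{212}\right) \left(- \frac{427}{3}\right) = \left(673 + \sqrt{163}\right) \frac{1281}{424} = \frac{862113}{424} + \frac{1281 \sqrt{163}}{424}$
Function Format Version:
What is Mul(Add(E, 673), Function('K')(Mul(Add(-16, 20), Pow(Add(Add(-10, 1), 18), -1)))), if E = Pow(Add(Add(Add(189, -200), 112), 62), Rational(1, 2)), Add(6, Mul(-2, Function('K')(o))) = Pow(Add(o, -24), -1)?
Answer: Add(Rational(862113, 424), Mul(Rational(1281, 424), Pow(163, Rational(1, 2)))) ≈ 2071.9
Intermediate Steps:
Function('K')(o) = Add(3, Mul(Rational(-1, 2), Pow(Add(-24, o), -1))) (Function('K')(o) = Add(3, Mul(Rational(-1, 2), Pow(Add(o, -24), -1))) = Add(3, Mul(Rational(-1, 2), Pow(Add(-24, o), -1))))
E = Pow(163, Rational(1, 2)) (E = Pow(Add(Add(-11, 112), 62), Rational(1, 2)) = Pow(Add(101, 62), Rational(1, 2)) = Pow(163, Rational(1, 2)) ≈ 12.767)
Mul(Add(E, 673), Function('K')(Mul(Add(-16, 20), Pow(Add(Add(-10, 1), 18), -1)))) = Mul(Add(Pow(163, Rational(1, 2)), 673), Mul(Rational(1, 2), Pow(Add(-24, Mul(Add(-16, 20), Pow(Add(Add(-10, 1), 18), -1))), -1), Add(-145, Mul(6, Mul(Add(-16, 20), Pow(Add(Add(-10, 1), 18), -1)))))) = Mul(Add(673, Pow(163, Rational(1, 2))), Mul(Rational(1, 2), Pow(Add(-24, Mul(4, Pow(Add(-9, 18), -1))), -1), Add(-145, Mul(6, Mul(4, Pow(Add(-9, 18), -1)))))) = Mul(Add(673, Pow(163, Rational(1, 2))), Mul(Rational(1, 2), Pow(Add(-24, Mul(4, Pow(9, -1))), -1), Add(-145, Mul(6, Mul(4, Pow(9, -1)))))) = Mul(Add(673, Pow(163, Rational(1, 2))), Mul(Rational(1, 2), Pow(Add(-24, Mul(4, Rational(1, 9))), -1), Add(-145, Mul(6, Mul(4, Rational(1, 9)))))) = Mul(Add(673, Pow(163, Rational(1, 2))), Mul(Rational(1, 2), Pow(Add(-24, Rational(4, 9)), -1), Add(-145, Mul(6, Rational(4, 9))))) = Mul(Add(673, Pow(163, Rational(1, 2))), Mul(Rational(1, 2), Pow(Rational(-212, 9), -1), Add(-145, Rational(8, 3)))) = Mul(Add(673, Pow(163, Rational(1, 2))), Mul(Rational(1, 2), Rational(-9, 212), Rational(-427, 3))) = Mul(Add(673, Pow(163, Rational(1, 2))), Rational(1281, 424)) = Add(Rational(862113, 424), Mul(Rational(1281, 424), Pow(163, Rational(1, 2))))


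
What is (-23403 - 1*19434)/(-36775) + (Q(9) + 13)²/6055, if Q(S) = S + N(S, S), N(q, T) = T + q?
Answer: 63643607/44534525 ≈ 1.4291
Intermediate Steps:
Q(S) = 3*S (Q(S) = S + (S + S) = S + 2*S = 3*S)
(-23403 - 1*19434)/(-36775) + (Q(9) + 13)²/6055 = (-23403 - 1*19434)/(-36775) + (3*9 + 13)²/6055 = (-23403 - 19434)*(-1/36775) + (27 + 13)²*(1/6055) = -42837*(-1/36775) + 40²*(1/6055) = 42837/36775 + 1600*(1/6055) = 42837/36775 + 320/1211 = 63643607/44534525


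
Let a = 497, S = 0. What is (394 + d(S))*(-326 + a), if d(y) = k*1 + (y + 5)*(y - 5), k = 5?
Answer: 63954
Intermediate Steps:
d(y) = 5 + (-5 + y)*(5 + y) (d(y) = 5*1 + (y + 5)*(y - 5) = 5 + (5 + y)*(-5 + y) = 5 + (-5 + y)*(5 + y))
(394 + d(S))*(-326 + a) = (394 + (-20 + 0**2))*(-326 + 497) = (394 + (-20 + 0))*171 = (394 - 20)*171 = 374*171 = 63954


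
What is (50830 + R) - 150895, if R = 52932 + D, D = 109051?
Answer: 61918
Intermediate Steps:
R = 161983 (R = 52932 + 109051 = 161983)
(50830 + R) - 150895 = (50830 + 161983) - 150895 = 212813 - 150895 = 61918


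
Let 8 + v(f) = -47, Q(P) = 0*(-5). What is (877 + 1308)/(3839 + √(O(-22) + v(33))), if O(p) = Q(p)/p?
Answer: 762565/1339816 - 2185*I*√55/14737976 ≈ 0.56916 - 0.0010995*I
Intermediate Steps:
Q(P) = 0
v(f) = -55 (v(f) = -8 - 47 = -55)
O(p) = 0 (O(p) = 0/p = 0)
(877 + 1308)/(3839 + √(O(-22) + v(33))) = (877 + 1308)/(3839 + √(0 - 55)) = 2185/(3839 + √(-55)) = 2185/(3839 + I*√55)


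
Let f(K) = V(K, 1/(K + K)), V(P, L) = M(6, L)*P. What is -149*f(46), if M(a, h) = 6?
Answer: -41124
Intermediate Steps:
V(P, L) = 6*P
f(K) = 6*K
-149*f(46) = -894*46 = -149*276 = -41124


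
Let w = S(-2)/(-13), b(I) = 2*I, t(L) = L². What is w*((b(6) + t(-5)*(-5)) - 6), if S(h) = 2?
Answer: 238/13 ≈ 18.308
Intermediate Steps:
w = -2/13 (w = 2/(-13) = 2*(-1/13) = -2/13 ≈ -0.15385)
w*((b(6) + t(-5)*(-5)) - 6) = -2*((2*6 + (-5)²*(-5)) - 6)/13 = -2*((12 + 25*(-5)) - 6)/13 = -2*((12 - 125) - 6)/13 = -2*(-113 - 6)/13 = -2/13*(-119) = 238/13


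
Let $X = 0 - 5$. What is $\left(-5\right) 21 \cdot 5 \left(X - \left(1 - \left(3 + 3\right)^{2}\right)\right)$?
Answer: $-15750$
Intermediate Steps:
$X = -5$
$\left(-5\right) 21 \cdot 5 \left(X - \left(1 - \left(3 + 3\right)^{2}\right)\right) = \left(-5\right) 21 \cdot 5 \left(-5 - \left(1 - \left(3 + 3\right)^{2}\right)\right) = - 105 \cdot 5 \left(-5 - \left(1 - 6^{2}\right)\right) = - 105 \cdot 5 \left(-5 + \left(36 - 1\right)\right) = - 105 \cdot 5 \left(-5 + 35\right) = - 105 \cdot 5 \cdot 30 = \left(-105\right) 150 = -15750$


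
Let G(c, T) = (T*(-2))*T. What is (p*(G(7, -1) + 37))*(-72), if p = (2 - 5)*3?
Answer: 22680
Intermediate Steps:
G(c, T) = -2*T² (G(c, T) = (-2*T)*T = -2*T²)
p = -9 (p = -3*3 = -9)
(p*(G(7, -1) + 37))*(-72) = -9*(-2*(-1)² + 37)*(-72) = -9*(-2*1 + 37)*(-72) = -9*(-2 + 37)*(-72) = -9*35*(-72) = -315*(-72) = 22680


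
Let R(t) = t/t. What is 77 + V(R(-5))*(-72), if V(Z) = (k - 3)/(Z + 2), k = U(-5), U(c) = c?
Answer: 269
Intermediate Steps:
k = -5
R(t) = 1
V(Z) = -8/(2 + Z) (V(Z) = (-5 - 3)/(Z + 2) = -8/(2 + Z))
77 + V(R(-5))*(-72) = 77 - 8/(2 + 1)*(-72) = 77 - 8/3*(-72) = 77 + 192 = 269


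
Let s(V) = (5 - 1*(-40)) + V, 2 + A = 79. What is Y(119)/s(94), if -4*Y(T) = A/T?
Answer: -11/9452 ≈ -0.0011638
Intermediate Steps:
A = 77 (A = -2 + 79 = 77)
Y(T) = -77/(4*T)
s(V) = 45 + V (s(V) = (5 + 40) + V = 45 + V)
Y(119)/s(94) = (-77/4/119)/(45 + 94) = -77/4*1/119/139 = -11/68*1/139 = -11/9452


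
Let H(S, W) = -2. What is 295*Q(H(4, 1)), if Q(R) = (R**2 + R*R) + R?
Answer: 1770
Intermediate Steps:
Q(R) = R + 2*R**2 (Q(R) = (R**2 + R**2) + R = 2*R**2 + R = R + 2*R**2)
295*Q(H(4, 1)) = 295*(-2*(1 + 2*(-2))) = 295*(-2*(1 - 4)) = 295*(-2*(-3)) = 295*6 = 1770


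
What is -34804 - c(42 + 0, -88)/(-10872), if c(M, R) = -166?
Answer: -189194627/5436 ≈ -34804.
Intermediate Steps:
-34804 - c(42 + 0, -88)/(-10872) = -34804 - (-166)/(-10872) = -34804 - (-166)*(-1)/10872 = -34804 - 1*83/5436 = -34804 - 83/5436 = -189194627/5436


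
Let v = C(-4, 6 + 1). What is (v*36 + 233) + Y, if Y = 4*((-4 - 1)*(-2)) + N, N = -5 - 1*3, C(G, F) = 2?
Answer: 337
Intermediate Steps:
v = 2
N = -8 (N = -5 - 3 = -8)
Y = 32 (Y = 4*((-4 - 1)*(-2)) - 8 = 4*(-5*(-2)) - 8 = 4*10 - 8 = 40 - 8 = 32)
(v*36 + 233) + Y = (2*36 + 233) + 32 = (72 + 233) + 32 = 305 + 32 = 337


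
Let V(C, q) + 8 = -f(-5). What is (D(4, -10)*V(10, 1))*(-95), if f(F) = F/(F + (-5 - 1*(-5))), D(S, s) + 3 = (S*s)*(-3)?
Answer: 100035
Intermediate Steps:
D(S, s) = -3 - 3*S*s (D(S, s) = -3 + (S*s)*(-3) = -3 - 3*S*s)
f(F) = 1 (f(F) = F/(F + (-5 + 5)) = F/(F + 0) = F/F = 1)
V(C, q) = -9 (V(C, q) = -8 - 1*1 = -8 - 1 = -9)
(D(4, -10)*V(10, 1))*(-95) = ((-3 - 3*4*(-10))*(-9))*(-95) = ((-3 + 120)*(-9))*(-95) = (117*(-9))*(-95) = -1053*(-95) = 100035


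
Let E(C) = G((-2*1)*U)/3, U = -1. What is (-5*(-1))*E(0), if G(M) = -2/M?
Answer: -5/3 ≈ -1.6667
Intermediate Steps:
E(C) = -⅓ (E(C) = -2/(-2*1*(-1))/3 = -2/((-2*(-1)))*(⅓) = -2/2*(⅓) = -2*½*(⅓) = -1*⅓ = -⅓)
(-5*(-1))*E(0) = -5*(-1)*(-⅓) = 5*(-⅓) = -5/3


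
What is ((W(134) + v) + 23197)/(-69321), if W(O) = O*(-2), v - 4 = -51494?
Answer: 28561/69321 ≈ 0.41201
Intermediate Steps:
v = -51490 (v = 4 - 51494 = -51490)
W(O) = -2*O
((W(134) + v) + 23197)/(-69321) = ((-2*134 - 51490) + 23197)/(-69321) = ((-268 - 51490) + 23197)*(-1/69321) = (-51758 + 23197)*(-1/69321) = -28561*(-1/69321) = 28561/69321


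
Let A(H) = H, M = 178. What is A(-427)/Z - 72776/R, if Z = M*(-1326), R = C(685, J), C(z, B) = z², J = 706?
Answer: -16976814653/110750238300 ≈ -0.15329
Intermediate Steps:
R = 469225 (R = 685² = 469225)
Z = -236028 (Z = 178*(-1326) = -236028)
A(-427)/Z - 72776/R = -427/(-236028) - 72776/469225 = -427*(-1/236028) - 72776*1/469225 = 427/236028 - 72776/469225 = -16976814653/110750238300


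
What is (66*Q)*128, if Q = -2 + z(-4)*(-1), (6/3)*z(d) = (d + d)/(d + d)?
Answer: -21120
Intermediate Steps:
z(d) = ½ (z(d) = ((d + d)/(d + d))/2 = ((2*d)/((2*d)))/2 = ((2*d)*(1/(2*d)))/2 = (½)*1 = ½)
Q = -5/2 (Q = -2 + (½)*(-1) = -2 - ½ = -5/2 ≈ -2.5000)
(66*Q)*128 = (66*(-5/2))*128 = -165*128 = -21120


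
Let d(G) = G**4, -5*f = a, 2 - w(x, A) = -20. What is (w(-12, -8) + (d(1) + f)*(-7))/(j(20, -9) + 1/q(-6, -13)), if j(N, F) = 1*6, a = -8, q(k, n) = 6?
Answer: 114/185 ≈ 0.61622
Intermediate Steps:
w(x, A) = 22 (w(x, A) = 2 - 1*(-20) = 2 + 20 = 22)
f = 8/5 (f = -1/5*(-8) = 8/5 ≈ 1.6000)
j(N, F) = 6
(w(-12, -8) + (d(1) + f)*(-7))/(j(20, -9) + 1/q(-6, -13)) = (22 + (1**4 + 8/5)*(-7))/(6 + 1/6) = (22 + (1 + 8/5)*(-7))/(6 + 1/6) = (22 + (13/5)*(-7))/(37/6) = (22 - 91/5)*(6/37) = (19/5)*(6/37) = 114/185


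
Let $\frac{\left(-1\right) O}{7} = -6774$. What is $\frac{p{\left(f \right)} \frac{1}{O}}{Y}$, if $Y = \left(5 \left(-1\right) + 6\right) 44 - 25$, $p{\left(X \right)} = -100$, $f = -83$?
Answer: $- \frac{50}{450471} \approx -0.00011099$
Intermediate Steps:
$O = 47418$ ($O = \left(-7\right) \left(-6774\right) = 47418$)
$Y = 19$ ($Y = \left(-5 + 6\right) 44 - 25 = 1 \cdot 44 - 25 = 44 - 25 = 19$)
$\frac{p{\left(f \right)} \frac{1}{O}}{Y} = \frac{\left(-100\right) \frac{1}{47418}}{19} = \left(-100\right) \frac{1}{47418} \cdot \frac{1}{19} = \left(- \frac{50}{23709}\right) \frac{1}{19} = - \frac{50}{450471}$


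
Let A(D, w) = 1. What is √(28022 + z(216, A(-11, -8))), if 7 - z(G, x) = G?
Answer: √27813 ≈ 166.77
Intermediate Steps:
z(G, x) = 7 - G
√(28022 + z(216, A(-11, -8))) = √(28022 + (7 - 1*216)) = √(28022 + (7 - 216)) = √(28022 - 209) = √27813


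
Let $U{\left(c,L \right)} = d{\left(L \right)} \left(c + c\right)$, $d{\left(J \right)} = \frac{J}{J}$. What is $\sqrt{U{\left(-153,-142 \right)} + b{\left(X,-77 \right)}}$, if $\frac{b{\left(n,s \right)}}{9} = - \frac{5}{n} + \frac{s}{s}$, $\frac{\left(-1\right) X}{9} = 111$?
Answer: $\frac{i \sqrt{3658782}}{111} \approx 17.232 i$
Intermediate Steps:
$X = -999$ ($X = \left(-9\right) 111 = -999$)
$d{\left(J \right)} = 1$
$U{\left(c,L \right)} = 2 c$ ($U{\left(c,L \right)} = 1 \left(c + c\right) = 1 \cdot 2 c = 2 c$)
$b{\left(n,s \right)} = 9 - \frac{45}{n}$ ($b{\left(n,s \right)} = 9 \left(- \frac{5}{n} + \frac{s}{s}\right) = 9 \left(- \frac{5}{n} + 1\right) = 9 \left(1 - \frac{5}{n}\right) = 9 - \frac{45}{n}$)
$\sqrt{U{\left(-153,-142 \right)} + b{\left(X,-77 \right)}} = \sqrt{2 \left(-153\right) + \left(9 - \frac{45}{-999}\right)} = \sqrt{-306 + \left(9 - - \frac{5}{111}\right)} = \sqrt{-306 + \left(9 + \frac{5}{111}\right)} = \sqrt{-306 + \frac{1004}{111}} = \sqrt{- \frac{32962}{111}} = \frac{i \sqrt{3658782}}{111}$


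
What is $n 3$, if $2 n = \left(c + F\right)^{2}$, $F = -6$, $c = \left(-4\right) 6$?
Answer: $1350$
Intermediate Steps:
$c = -24$
$n = 450$ ($n = \frac{\left(-24 - 6\right)^{2}}{2} = \frac{\left(-30\right)^{2}}{2} = \frac{1}{2} \cdot 900 = 450$)
$n 3 = 450 \cdot 3 = 1350$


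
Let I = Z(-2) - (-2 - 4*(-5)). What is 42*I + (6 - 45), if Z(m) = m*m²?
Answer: -1131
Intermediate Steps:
Z(m) = m³
I = -26 (I = (-2)³ - (-2 - 4*(-5)) = -8 - (-2 + 20) = -8 - 1*18 = -8 - 18 = -26)
42*I + (6 - 45) = 42*(-26) + (6 - 45) = -1092 - 39 = -1131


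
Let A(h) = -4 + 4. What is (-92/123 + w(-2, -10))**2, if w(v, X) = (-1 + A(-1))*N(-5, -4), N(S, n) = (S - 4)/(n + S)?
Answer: 46225/15129 ≈ 3.0554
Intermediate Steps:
A(h) = 0
N(S, n) = (-4 + S)/(S + n)
w(v, X) = -1 (w(v, X) = (-1 + 0)*((-4 - 5)/(-5 - 4)) = -(-9)/(-9) = -(-1)*(-9)/9 = -1*1 = -1)
(-92/123 + w(-2, -10))**2 = (-92/123 - 1)**2 = (-215/123)**2 = 46225/15129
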